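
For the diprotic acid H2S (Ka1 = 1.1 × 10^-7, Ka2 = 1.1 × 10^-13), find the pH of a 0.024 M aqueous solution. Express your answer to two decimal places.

pH = 4.29

Ka1 ≫ Ka2, so treat the first dissociation as the only significant source of H+.
Ka1 = x²/(0.024 − x) = 1.1 × 10^-7
x ≈ √(1.1 × 10^-7 × 0.024) = 5.14 × 10^-5 M
pH = −log(5.14 × 10^-5) = 4.29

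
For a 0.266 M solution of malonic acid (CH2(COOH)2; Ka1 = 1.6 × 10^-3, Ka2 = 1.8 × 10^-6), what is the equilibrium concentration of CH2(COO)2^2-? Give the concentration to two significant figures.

First ionization gives [H+] ≈ [CH2(COOH)COO-] = 1.98 × 10^-2 M.
Second step: Ka2 = [H+][CH2(COO)2^2-]/[CH2(COOH)COO-] ≈ [CH2(COO)2^2-] (since [H+] ≈ [CH2(COOH)COO-]).
So [CH2(COO)2^2-] ≈ Ka2.

1.8 × 10^-6 M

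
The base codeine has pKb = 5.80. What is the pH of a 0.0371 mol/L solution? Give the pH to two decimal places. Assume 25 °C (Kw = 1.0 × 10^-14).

C18H21NO3 + H2O ⇌ C18H22NO3+ + OH-
Kb = 10^(−5.80) = 1.58 × 10^-6
From the ICE table, Kb = x²/(0.0371 − x) = 1.58 × 10^-6.
Neglecting x in the denominator: x = √(1.58 × 10^-6 × 0.0371) = 2.42 × 10^-4 M
(x/C₀ = 0.65% < 5%, so the approximation holds.)
pOH = 3.62, so pH = 14.00 − pOH = 10.38

pH = 10.38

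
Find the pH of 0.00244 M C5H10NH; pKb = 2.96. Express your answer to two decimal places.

pH = 11.07

C5H10NH + H2O ⇌ C5H10NH2+ + OH-
Kb = 10^(−2.96) = 1.10 × 10^-3
Let x = [OH-] at equilibrium. Kb = x²/(0.00244 − x).
x is not negligible relative to C₀; solve x² + 0.0011·x − 2.68e-06 = 0.
x = (−Kb + √(Kb² + 4·Kb·C₀))/2 = 1.18 × 10^-3 M
pOH = −log(1.18 × 10^-3) = 2.93; pH = 14.00 − 2.93 = 11.07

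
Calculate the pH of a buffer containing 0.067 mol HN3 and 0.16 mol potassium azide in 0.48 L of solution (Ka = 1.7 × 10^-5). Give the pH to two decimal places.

pKa = −log(1.7 × 10^-5) = 4.770
Henderson–Hasselbalch: pH = pKa + log([N3-]/[HN3]) = 4.770 + log(0.16/0.067)
pH = 4.770 + (+0.378) = 5.15

pH = 5.15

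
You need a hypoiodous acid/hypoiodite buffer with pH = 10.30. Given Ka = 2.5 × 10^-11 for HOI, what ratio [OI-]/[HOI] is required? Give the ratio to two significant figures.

ratio = 0.50

pKa = -log(2.5 × 10^-11) = 10.602
pH = pKa + log(r) ⇒ log(r) = 10.30 − 10.602 = -0.302
r = [OI-]/[HOI] = 10^(-0.302) = 0.499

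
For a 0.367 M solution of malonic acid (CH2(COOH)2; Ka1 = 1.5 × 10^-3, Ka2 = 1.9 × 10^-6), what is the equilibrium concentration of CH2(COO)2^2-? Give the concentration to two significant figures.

1.9 × 10^-6 M

First ionization gives [H+] ≈ [CH2(COOH)COO-] = 2.27 × 10^-2 M.
Second step: Ka2 = [H+][CH2(COO)2^2-]/[CH2(COOH)COO-] ≈ [CH2(COO)2^2-] (since [H+] ≈ [CH2(COOH)COO-]).
So [CH2(COO)2^2-] ≈ Ka2.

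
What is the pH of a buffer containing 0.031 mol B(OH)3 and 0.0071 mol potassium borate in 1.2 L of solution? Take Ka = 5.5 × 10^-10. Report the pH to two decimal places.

pH = 8.62

pKa = −log(5.5 × 10^-10) = 9.260
Using pH = pKa + log([base]/[acid]) with [base]/[acid] = 0.0071/0.031:
pH = 9.260 + (-0.640) = 8.62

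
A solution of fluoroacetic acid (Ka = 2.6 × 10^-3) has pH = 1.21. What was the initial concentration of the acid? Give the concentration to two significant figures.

C₀ = 1.5 M

[H+] = 10^(-1.21) = 6.17 × 10^-2 M = x
Ka = x²/(C₀ − x) ⇒ C₀ = x + x²/Ka
C₀ = 6.17 × 10^-2 + (6.17 × 10^-2)²/(2.6 × 10^-3) = 1.53 M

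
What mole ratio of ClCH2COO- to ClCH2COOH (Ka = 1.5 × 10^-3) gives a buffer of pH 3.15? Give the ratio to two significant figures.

ratio = 2.1

pKa = -log(1.5 × 10^-3) = 2.824
pH = pKa + log(r) ⇒ log(r) = 3.15 − 2.824 = +0.326
r = [ClCH2COO-]/[ClCH2COOH] = 10^(+0.326) = 2.12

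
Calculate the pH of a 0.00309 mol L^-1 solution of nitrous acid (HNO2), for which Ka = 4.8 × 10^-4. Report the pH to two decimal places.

HNO2 ⇌ NO2- + H+
Ka = [H+]²/(0.00309 − [H+]) = 4.8 × 10^-4
[H+] is not negligible relative to C₀; solve [H+]² + 0.00048·[H+] − 1.48e-06 = 0.
[H+] = (−Ka + √(Ka² + 4·Ka·C₀))/2 = 1.00 × 10^-3 M
pH = −log[H+] = −log(1.00 × 10^-3) = 3.00

pH = 3.00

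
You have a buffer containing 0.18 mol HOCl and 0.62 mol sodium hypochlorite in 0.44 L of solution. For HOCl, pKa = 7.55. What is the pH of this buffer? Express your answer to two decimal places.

pH = pKa + log([A⁻]/[HA]) = 7.55 + log(0.62/0.18)
pH = 7.55 + (+0.537) = 8.09

pH = 8.09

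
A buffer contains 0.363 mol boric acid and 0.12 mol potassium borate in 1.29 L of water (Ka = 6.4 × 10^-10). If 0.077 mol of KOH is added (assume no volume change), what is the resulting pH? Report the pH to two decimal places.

OH- converts B(OH)3 to B(OH)4-: B(OH)3 → 0.286 mol, B(OH)4- → 0.197 mol.
pKa = −log(6.4 × 10^-10) = 9.194
Henderson–Hasselbalch with mole ratio 0.197/0.286: pH = 9.194 + (-0.162)

pH = 9.03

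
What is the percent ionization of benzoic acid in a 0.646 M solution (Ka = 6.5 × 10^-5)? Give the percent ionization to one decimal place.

C6H5COOH ⇌ C6H5COO- + H+; let x = [H+] at equilibrium.
x ≈ √(Ka·C₀) = √(6.5 × 10^-5 × 0.646) = 6.48 × 10^-3 M
Fraction ionized = 6.48 × 10^-3 / 0.646 = 0.0100 → 1.0%

1.0%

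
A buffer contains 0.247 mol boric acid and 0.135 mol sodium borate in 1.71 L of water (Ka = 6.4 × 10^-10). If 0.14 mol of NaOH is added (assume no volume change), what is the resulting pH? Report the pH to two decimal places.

pH = 9.60

OH- converts B(OH)3 to B(OH)4-: B(OH)3 → 0.107 mol, B(OH)4- → 0.275 mol.
pKa = −log(6.4 × 10^-10) = 9.194
Henderson–Hasselbalch with mole ratio 0.275/0.107: pH = 9.194 + (+0.410)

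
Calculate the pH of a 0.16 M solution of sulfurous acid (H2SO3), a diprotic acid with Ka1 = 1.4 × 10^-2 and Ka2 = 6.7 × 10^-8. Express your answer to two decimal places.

pH = 1.39

Ka1 ≫ Ka2, so treat the first dissociation as the only significant source of H+.
Ka1 = x²/(0.16 − x) = 1.4 × 10^-2
Solving the quadratic: x = (−Ka1 + √(Ka1² + 4·Ka1·C₀))/2 = 4.08 × 10^-2 M
pH = −log(4.08 × 10^-2) = 1.39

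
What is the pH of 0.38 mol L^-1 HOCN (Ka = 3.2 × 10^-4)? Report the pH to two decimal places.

HOCN ⇌ OCN- + H+
Ka = x²/(0.38 − x) = 3.2 × 10^-4
Assume x ≪ 0.38: x ≈ √(3.2 × 10^-4 × 0.38) = 1.10 × 10^-2 M
(x/C₀ = 2.9% < 5%, so the approximation holds.)
pH = −log(1.10 × 10^-2) = 1.96

pH = 1.96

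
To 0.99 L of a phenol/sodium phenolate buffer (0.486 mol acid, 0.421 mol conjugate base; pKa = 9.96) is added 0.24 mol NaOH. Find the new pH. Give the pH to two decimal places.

pH = 10.39

After neutralization: n(C6H5OH) = 0.246 mol, n(C6H5O-) = 0.661 mol.
Henderson–Hasselbalch with mole ratio 0.661/0.246: pH = 9.96 + (+0.429)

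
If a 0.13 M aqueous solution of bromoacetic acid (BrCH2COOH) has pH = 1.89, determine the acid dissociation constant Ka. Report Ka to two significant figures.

Ka = 1.4 × 10^-3

[H+] = 10^(-1.89) = 1.29 × 10^-2 M
At equilibrium [HA] = 0.13 − 1.29 × 10^-2 = 1.17 × 10^-1 M
Ka = [H+][A-]/[HA] = (1.29 × 10^-2)² / 1.17 × 10^-1 = 1.4 × 10^-3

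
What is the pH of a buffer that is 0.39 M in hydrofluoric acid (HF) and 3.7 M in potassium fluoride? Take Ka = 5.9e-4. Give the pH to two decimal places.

pKa = −log(5.9 × 10^-4) = 3.229
Henderson–Hasselbalch: pH = pKa + log([F-]/[HF]) = 3.229 + log(3.7/0.39)
pH = 3.229 + (+0.977) = 4.21

pH = 4.21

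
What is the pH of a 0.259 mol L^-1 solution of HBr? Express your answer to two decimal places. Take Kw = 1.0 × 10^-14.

HBr is a strong acid and dissociates completely, so [H+] = 0.259 M.
pH = -log(0.259) = 0.59

pH = 0.59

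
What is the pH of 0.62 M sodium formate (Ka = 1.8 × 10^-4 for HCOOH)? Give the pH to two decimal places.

pH = 8.77

HCOO- is the conjugate base of the weak acid HCOOH.
Kb = Kw/Ka = 1.0×10^-14 / 1.8 × 10^-4 = 5.56 × 10^-11
Kb = [OH-]²/(0.62 − [OH-]) = 5.56 × 10^-11
Assume [OH-] ≪ 0.62: [OH-] ≈ √(5.56 × 10^-11 × 0.62) = 5.87 × 10^-6 M
pOH = 5.23, so pH = 14.00 − pOH = 8.77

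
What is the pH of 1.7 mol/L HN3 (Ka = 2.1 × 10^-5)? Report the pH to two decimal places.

pH = 2.22

HN3 ⇌ N3- + H+
From the ICE table, Ka = [H+]²/(1.7 − [H+]) = 2.1 × 10^-5.
Neglecting [H+] in the denominator: [H+] = √(2.1 × 10^-5 × 1.7) = 5.97 × 10^-3 M
pH = −log[H+] = −log(5.97 × 10^-3) = 2.22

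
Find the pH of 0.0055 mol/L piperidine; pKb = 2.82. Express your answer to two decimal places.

C5H10NH + H2O ⇌ C5H10NH2+ + OH-
Kb = 10^(−2.82) = 1.51 × 10^-3
Let x = [OH-] at equilibrium. Kb = x²/(0.0055 − x).
x is not negligible relative to C₀; solve x² + 0.00151·x − 8.3e-06 = 0.
x = [−0.00151 + √(0.00151² + 3.32e-05)]/2 = 2.22 × 10^-3 M
pOH = 2.65, so pH = 14.00 − pOH = 11.35

pH = 11.35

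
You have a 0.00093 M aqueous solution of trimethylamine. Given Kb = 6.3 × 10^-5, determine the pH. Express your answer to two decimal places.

(CH3)3N + H2O ⇌ (CH3)3NH+ + OH-
From the ICE table, Kb = x²/(0.00093 − x) = 6.3 × 10^-5.
x is not negligible relative to C₀; solve x² + 6.3e-05·x − 5.86e-08 = 0.
x = (−Kb + √(Kb² + 4·Kb·C₀))/2 = 2.13 × 10^-4 M
pOH = −log(2.13 × 10^-4) = 3.67; pH = 14.00 − 3.67 = 10.33

pH = 10.33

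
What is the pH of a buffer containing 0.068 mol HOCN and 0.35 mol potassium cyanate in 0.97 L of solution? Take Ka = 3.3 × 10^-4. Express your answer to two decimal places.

pH = 4.19

pKa = −log(3.3 × 10^-4) = 3.481
Using pH = pKa + log([base]/[acid]) with [base]/[acid] = 0.35/0.068:
pH = 3.481 + (+0.712) = 4.19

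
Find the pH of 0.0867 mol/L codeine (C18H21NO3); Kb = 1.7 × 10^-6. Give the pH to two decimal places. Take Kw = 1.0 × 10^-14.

pH = 10.58

C18H21NO3 + H2O ⇌ C18H22NO3+ + OH-
Let x = [OH-] at equilibrium. Kb = x²/(0.0867 − x).
Assume x ≪ 0.0867: x ≈ √(1.7 × 10^-6 × 0.0867) = 3.84 × 10^-4 M
Check: 0.44% ionized — well under 5%, approximation valid.
pOH = 3.42, so pH = 14.00 − pOH = 10.58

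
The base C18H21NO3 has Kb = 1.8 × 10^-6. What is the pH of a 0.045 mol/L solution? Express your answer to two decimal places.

pH = 10.45

C18H21NO3 + H2O ⇌ C18H22NO3+ + OH-
Kb = [OH-]²/(0.045 − [OH-]) = 1.8 × 10^-6
Assume [OH-] ≪ 0.045: [OH-] ≈ √(1.8 × 10^-6 × 0.045) = 2.85 × 10^-4 M
Check: 0.63% ionized — well under 5%, approximation valid.
pOH = −log(2.85 × 10^-4) = 3.55; pH = 14.00 − 3.55 = 10.45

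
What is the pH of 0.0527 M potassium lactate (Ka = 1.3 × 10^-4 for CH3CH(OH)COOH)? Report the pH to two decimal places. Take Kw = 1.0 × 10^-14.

CH3CH(OH)COO- is the conjugate base of the weak acid CH3CH(OH)COOH.
Kb = Kw/Ka = 1.0×10^-14 / 1.3 × 10^-4 = 7.69 × 10^-11
Kb = x²/(0.0527 − x) = 7.69 × 10^-11
Neglecting x in the denominator: x = √(7.69 × 10^-11 × 0.0527) = 2.01 × 10^-6 M
pOH = −log(2.01 × 10^-6) = 5.70; pH = 14.00 − 5.70 = 8.30

pH = 8.30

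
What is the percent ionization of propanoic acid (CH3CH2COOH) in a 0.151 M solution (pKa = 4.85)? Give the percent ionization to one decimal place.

1.0%

CH3CH2COOH ⇌ CH3CH2COO- + H+; let x = [H+] at equilibrium.
Ka = 10^(−4.85) = 1.41 × 10^-5
x ≈ √(Ka·C₀) = √(1.41 × 10^-5 × 0.151) = 1.46 × 10^-3 M
Fraction ionized = 1.46 × 10^-3 / 0.151 = 0.0097 → 1.0%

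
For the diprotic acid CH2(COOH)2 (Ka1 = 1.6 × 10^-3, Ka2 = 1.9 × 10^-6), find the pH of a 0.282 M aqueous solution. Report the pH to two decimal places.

pH = 1.69

Since Ka1 ≫ Ka2, the first ionization dominates [H+].
Ka1 = x²/(0.282 − x) = 1.6 × 10^-3
Solving the quadratic: x = (−Ka1 + √(Ka1² + 4·Ka1·C₀))/2 = 2.05 × 10^-2 M
pH = −log(2.05 × 10^-2) = 1.69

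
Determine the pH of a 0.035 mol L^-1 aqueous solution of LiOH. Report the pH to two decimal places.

pH = 12.54

LiOH is a strong base; [OH-] = 0.035 M.
pOH = -log(0.035) = 1.46
pH = 14.00 - 1.46 = 12.54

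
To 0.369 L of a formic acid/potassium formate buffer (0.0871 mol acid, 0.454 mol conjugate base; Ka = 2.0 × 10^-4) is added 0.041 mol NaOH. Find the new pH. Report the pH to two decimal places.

pH = 4.73

After neutralization: n(HCOOH) = 0.0461 mol, n(HCOO-) = 0.495 mol.
pKa = −log(2.0 × 10^-4) = 3.699
Henderson–Hasselbalch with mole ratio 0.495/0.0461: pH = 3.699 + (+1.031)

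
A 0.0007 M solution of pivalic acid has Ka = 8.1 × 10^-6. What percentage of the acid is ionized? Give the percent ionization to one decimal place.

10.2%

(CH3)3CCOOH ⇌ (CH3)3CCOO- + H+; let x = [H+] at equilibrium.
Solve x² + 8.1e-06x − 5.67e-09 = 0 → x = 7.14 × 10^-5 M
% ionization = x/C₀ × 100% = 7.14 × 10^-5/0.0007 × 100% = 10.2%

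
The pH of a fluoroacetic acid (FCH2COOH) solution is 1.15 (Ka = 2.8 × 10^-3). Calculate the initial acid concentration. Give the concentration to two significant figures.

C₀ = 1.9 M

[H+] = 10^(-1.15) = 7.08 × 10^-2 M = x
Ka = x²/(C₀ − x) ⇒ C₀ = x + x²/Ka
C₀ = 7.08 × 10^-2 + (7.08 × 10^-2)²/(2.8 × 10^-3) = 1.86 M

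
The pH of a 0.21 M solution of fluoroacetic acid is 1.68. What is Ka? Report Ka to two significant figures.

[H+] = 10^(-1.68) = 2.09 × 10^-2 M
At equilibrium [HA] = 0.21 − 2.09 × 10^-2 = 1.89 × 10^-1 M
Ka = [H+][A-]/[HA] = (2.09 × 10^-2)² / 1.89 × 10^-1 = 2.3 × 10^-3

Ka = 2.3 × 10^-3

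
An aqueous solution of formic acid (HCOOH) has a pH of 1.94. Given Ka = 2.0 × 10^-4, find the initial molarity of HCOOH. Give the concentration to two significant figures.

C₀ = 6.7 × 10^-1 M

[H+] = 10^(-1.94) = 1.15 × 10^-2 M = x
Ka = x²/(C₀ − x) ⇒ C₀ = x + x²/Ka
C₀ = 1.15 × 10^-2 + (1.15 × 10^-2)²/(2.0 × 10^-4) = 6.73 × 10^-1 M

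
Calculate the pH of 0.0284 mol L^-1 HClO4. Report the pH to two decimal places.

pH = 1.55

HClO4 is a strong acid and dissociates completely, so [H+] = 0.0284 M.
pH = -log(0.0284) = 1.55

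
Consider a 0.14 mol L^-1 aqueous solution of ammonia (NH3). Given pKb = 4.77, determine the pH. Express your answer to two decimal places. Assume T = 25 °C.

pH = 11.19

NH3 + H2O ⇌ NH4+ + OH-
Kb = 10^(−4.77) = 1.70 × 10^-5
From the ICE table, Kb = [OH-]²/(0.14 − [OH-]) = 1.70 × 10^-5.
Neglecting [OH-] in the denominator: [OH-] = √(1.70 × 10^-5 × 0.14) = 1.54 × 10^-3 M
pOH = −log(1.54 × 10^-3) = 2.81; pH = 14.00 − 2.81 = 11.19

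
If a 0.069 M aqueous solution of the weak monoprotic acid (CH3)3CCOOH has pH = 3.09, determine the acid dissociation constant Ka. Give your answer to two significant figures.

[H+] = 10^(-3.09) = 8.13 × 10^-4 M
At equilibrium [HA] = 0.069 − 8.13 × 10^-4 = 6.82 × 10^-2 M
Ka = [H+][A-]/[HA] = (8.13 × 10^-4)² / 6.82 × 10^-2 = 9.7 × 10^-6

Ka = 9.7 × 10^-6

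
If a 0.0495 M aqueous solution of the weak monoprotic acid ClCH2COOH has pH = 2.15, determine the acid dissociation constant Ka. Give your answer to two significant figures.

Ka = 1.2 × 10^-3

[H+] = 10^(-2.15) = 7.08 × 10^-3 M
At equilibrium [HA] = 0.0495 − 7.08 × 10^-3 = 4.24 × 10^-2 M
Ka = [H+][A-]/[HA] = (7.08 × 10^-3)² / 4.24 × 10^-2 = 1.2 × 10^-3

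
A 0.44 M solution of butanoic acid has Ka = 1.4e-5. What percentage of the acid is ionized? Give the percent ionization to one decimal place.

0.6%

CH3(CH2)2COOH ⇌ CH3(CH2)2COO- + H+; let x = [H+] at equilibrium.
x ≈ √(Ka·C₀) = √(1.4 × 10^-5 × 0.44) = 2.48 × 10^-3 M
Fraction ionized = 2.48 × 10^-3 / 0.44 = 0.0056 → 0.6%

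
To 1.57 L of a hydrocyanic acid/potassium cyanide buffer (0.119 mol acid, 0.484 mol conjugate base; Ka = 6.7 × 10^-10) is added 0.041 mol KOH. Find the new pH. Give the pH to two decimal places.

pH = 10.00

After neutralization: n(HCN) = 0.078 mol, n(CN-) = 0.525 mol.
pKa = −log(6.7 × 10^-10) = 9.174
pH = pKa + log(n_CN-/n_HCN) = 9.174 + log(0.525/0.078) = 9.174 + (+0.828)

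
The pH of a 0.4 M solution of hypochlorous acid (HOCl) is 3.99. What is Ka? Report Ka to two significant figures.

[H+] = 10^(-3.99) = 1.02 × 10^-4 M
At equilibrium [HA] = 0.4 − 1.02 × 10^-4 = 4.00 × 10^-1 M
Ka = [H+][A-]/[HA] = (1.02 × 10^-4)² / 4.00 × 10^-1 = 2.6 × 10^-8

Ka = 2.6 × 10^-8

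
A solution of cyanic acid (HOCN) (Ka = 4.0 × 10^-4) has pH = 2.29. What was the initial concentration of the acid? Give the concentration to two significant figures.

[H+] = 10^(-2.29) = 5.13 × 10^-3 M = x
Ka = x²/(C₀ − x) ⇒ C₀ = x + x²/Ka
C₀ = 5.13 × 10^-3 + (5.13 × 10^-3)²/(4.0 × 10^-4) = 7.09 × 10^-2 M

C₀ = 7.1 × 10^-2 M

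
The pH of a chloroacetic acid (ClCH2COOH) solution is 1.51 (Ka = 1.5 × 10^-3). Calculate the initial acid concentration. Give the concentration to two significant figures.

[H+] = 10^(-1.51) = 3.09 × 10^-2 M = x
Ka = x²/(C₀ − x) ⇒ C₀ = x + x²/Ka
C₀ = 3.09 × 10^-2 + (3.09 × 10^-2)²/(1.5 × 10^-3) = 6.67 × 10^-1 M

C₀ = 6.7 × 10^-1 M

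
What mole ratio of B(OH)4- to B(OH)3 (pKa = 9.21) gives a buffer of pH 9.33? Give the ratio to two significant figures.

pH = pKa + log(r) ⇒ log(r) = 9.33 − 9.21 = +0.12
r = [B(OH)4-]/[B(OH)3] = 10^(+0.12) = 1.32

ratio = 1.3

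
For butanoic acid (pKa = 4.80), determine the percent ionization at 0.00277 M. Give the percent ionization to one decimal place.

CH3(CH2)2COOH ⇌ CH3(CH2)2COO- + H+; let x = [H+] at equilibrium.
Ka = 10^(−4.80) = 1.58 × 10^-5
Ka = x²/(C₀ − x); solving the quadratic gives x = 2.01 × 10^-4 M.
Fraction ionized = 2.01 × 10^-4 / 0.00277 = 0.0726 → 7.3%

7.3%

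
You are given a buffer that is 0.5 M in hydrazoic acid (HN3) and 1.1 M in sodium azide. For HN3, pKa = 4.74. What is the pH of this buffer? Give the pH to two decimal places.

pH = 5.08

pH = pKa + log([A⁻]/[HA]) = 4.74 + log(1.1/0.5)
pH = 4.74 + (+0.342) = 5.08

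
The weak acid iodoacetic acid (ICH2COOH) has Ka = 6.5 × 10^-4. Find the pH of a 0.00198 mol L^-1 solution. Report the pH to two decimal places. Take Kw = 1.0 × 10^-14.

pH = 3.07

ICH2COOH ⇌ ICH2COO- + H+
Ka = [H+]²/(0.00198 − [H+]) = 6.5 × 10^-4
Here C₀/Ka ≈ 3.05, so the small-[H+] approximation fails. Use the quadratic:
[H+] = [−0.00065 + √(0.00065² + 5.15e-06)]/2 = 8.55 × 10^-4 M
pH = −log[H+] = −log(8.55 × 10^-4) = 3.07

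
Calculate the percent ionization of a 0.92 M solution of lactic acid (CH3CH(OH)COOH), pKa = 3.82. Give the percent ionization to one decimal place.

CH3CH(OH)COOH ⇌ CH3CH(OH)COO- + H+; let x = [H+] at equilibrium.
Ka = 10^(−3.82) = 1.51 × 10^-4
x ≈ √(Ka·C₀) = √(1.51 × 10^-4 × 0.92) = 1.18 × 10^-2 M
% ionization = x/C₀ × 100% = 1.18 × 10^-2/0.92 × 100% = 1.3%

1.3%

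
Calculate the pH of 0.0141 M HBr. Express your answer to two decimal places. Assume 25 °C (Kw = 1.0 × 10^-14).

pH = 1.85

HBr is a strong acid and dissociates completely, so [H+] = 0.0141 M.
pH = -log(0.0141) = 1.85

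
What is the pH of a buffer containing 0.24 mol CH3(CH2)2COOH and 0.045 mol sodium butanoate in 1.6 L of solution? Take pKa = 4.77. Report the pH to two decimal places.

pH = 4.04

Henderson–Hasselbalch: pH = pKa + log([CH3(CH2)2COO-]/[CH3(CH2)2COOH]) = 4.77 + log(0.045/0.24)
pH = 4.77 + (-0.727) = 4.04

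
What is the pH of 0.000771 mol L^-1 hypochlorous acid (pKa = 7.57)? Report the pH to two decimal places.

pH = 5.34

HOCl ⇌ OCl- + H+
Ka = 10^(−7.57) = 2.69 × 10^-8
Ka = x²/(0.000771 − x) = 2.69 × 10^-8
Since Ka ≪ C₀, x ≈ √(Ka·C₀) = 4.55 × 10^-6 M.
pH = −log[H+] = −log(4.55 × 10^-6) = 5.34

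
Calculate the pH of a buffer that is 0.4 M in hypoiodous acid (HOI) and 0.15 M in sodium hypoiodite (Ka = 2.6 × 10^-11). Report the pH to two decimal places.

pH = 10.16

pKa = −log(2.6 × 10^-11) = 10.585
pH = pKa + log([A⁻]/[HA]) = 10.585 + log(0.15/0.4)
pH = 10.585 + (-0.426) = 10.16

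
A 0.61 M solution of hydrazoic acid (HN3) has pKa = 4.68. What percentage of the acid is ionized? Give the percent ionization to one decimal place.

HN3 ⇌ N3- + H+; let x = [H+] at equilibrium.
Ka = 10^(−4.68) = 2.09 × 10^-5
x ≈ √(Ka·C₀) = √(2.09 × 10^-5 × 0.61) = 3.57 × 10^-3 M
% ionization = x/C₀ × 100% = 3.57 × 10^-3/0.61 × 100% = 0.6%

0.6%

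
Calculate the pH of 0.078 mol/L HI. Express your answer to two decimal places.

pH = 1.11

HI is a strong acid and dissociates completely, so [H+] = 0.078 M.
pH = -log(0.078) = 1.11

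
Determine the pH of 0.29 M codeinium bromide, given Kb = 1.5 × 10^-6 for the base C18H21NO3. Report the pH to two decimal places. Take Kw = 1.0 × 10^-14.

pH = 4.36

C18H22NO3+ is the conjugate acid of the weak base C18H21NO3.
Ka = Kw/Kb = 1.0×10^-14 / 1.5 × 10^-6 = 6.67 × 10^-9
Let x = [H+] at equilibrium. Ka = x²/(0.29 − x).
Neglecting x in the denominator: x = √(6.67 × 10^-9 × 0.29) = 4.40 × 10^-5 M
(x/C₀ = 0.015% < 5%, so the approximation holds.)
pH = −log[H+] = −log(4.40 × 10^-5) = 4.36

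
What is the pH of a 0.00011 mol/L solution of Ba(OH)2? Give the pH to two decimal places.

Ba(OH)2 is a strong base (each formula unit releases 2 OH-); [OH-] = 0.00022 M.
pOH = -log(0.00022) = 3.66
pH = 14.00 - 3.66 = 10.34

pH = 10.34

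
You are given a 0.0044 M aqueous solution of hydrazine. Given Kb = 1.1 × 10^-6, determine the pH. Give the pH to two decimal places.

N2H4 + H2O ⇌ N2H5+ + OH-
Kb = [OH-]²/(0.0044 − [OH-]) = 1.1 × 10^-6
Neglecting [OH-] in the denominator: [OH-] = √(1.1 × 10^-6 × 0.0044) = 6.96 × 10^-5 M
([OH-]/C₀ = 1.6% < 5%, so the approximation holds.)
pOH = −log(6.96 × 10^-5) = 4.16; pH = 14.00 − 4.16 = 9.84

pH = 9.84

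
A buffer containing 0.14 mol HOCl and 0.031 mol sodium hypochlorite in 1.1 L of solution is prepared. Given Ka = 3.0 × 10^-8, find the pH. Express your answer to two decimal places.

pH = 6.87

pKa = −log(3.0 × 10^-8) = 7.523
pH = pKa + log([A⁻]/[HA]) = 7.523 + log(0.031/0.14)
pH = 7.523 + (-0.655) = 6.87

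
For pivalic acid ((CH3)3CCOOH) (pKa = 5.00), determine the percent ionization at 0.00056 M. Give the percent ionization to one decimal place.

12.5%

(CH3)3CCOOH ⇌ (CH3)3CCOO- + H+; let x = [H+] at equilibrium.
Ka = 10^(−5.00) = 1.00 × 10^-5
Solve x² + 1e-05x − 5.6e-09 = 0 → x = 7.00 × 10^-5 M
Fraction ionized = 7.00 × 10^-5 / 0.00056 = 0.1250 → 12.5%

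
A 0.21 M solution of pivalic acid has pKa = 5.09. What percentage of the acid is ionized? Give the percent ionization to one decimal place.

(CH3)3CCOOH ⇌ (CH3)3CCOO- + H+; let x = [H+] at equilibrium.
Ka = 10^(−5.09) = 8.13 × 10^-6
x ≈ √(Ka·C₀) = √(8.13 × 10^-6 × 0.21) = 1.31 × 10^-3 M
% ionization = x/C₀ × 100% = 1.31 × 10^-3/0.21 × 100% = 0.6%

0.6%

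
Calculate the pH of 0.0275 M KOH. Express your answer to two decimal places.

KOH is a strong base; [OH-] = 0.0275 M.
pOH = -log(0.0275) = 1.56
pH = 14.00 - 1.56 = 12.44

pH = 12.44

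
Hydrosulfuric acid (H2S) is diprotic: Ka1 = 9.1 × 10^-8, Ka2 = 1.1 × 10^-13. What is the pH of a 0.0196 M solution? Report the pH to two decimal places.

pH = 4.37

Since Ka1 ≫ Ka2, the first ionization dominates [H+].
Ka1 = x²/(0.0196 − x) = 9.1 × 10^-8
x ≈ √(9.1 × 10^-8 × 0.0196) = 4.22 × 10^-5 M
pH = −log(4.22 × 10^-5) = 4.37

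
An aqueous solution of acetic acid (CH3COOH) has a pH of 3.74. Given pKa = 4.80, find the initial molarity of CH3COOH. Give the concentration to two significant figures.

[H+] = 10^(-3.74) = 1.82 × 10^-4 M = x
Ka = 10^(−4.80) = 1.58 × 10^-5
Ka = x²/(C₀ − x) ⇒ C₀ = x + x²/Ka
C₀ = 1.82 × 10^-4 + (1.82 × 10^-4)²/(1.58 × 10^-5) = 2.28 × 10^-3 M

C₀ = 2.3 × 10^-3 M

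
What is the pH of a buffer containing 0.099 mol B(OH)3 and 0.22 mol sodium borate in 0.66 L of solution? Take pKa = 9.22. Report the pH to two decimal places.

Using pH = pKa + log([base]/[acid]) with [base]/[acid] = 0.22/0.099:
pH = 9.22 + (+0.347) = 9.57

pH = 9.57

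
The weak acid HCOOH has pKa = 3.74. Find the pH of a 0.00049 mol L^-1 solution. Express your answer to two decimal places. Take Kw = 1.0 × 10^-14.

HCOOH ⇌ HCOO- + H+
Ka = 10^(−3.74) = 1.82 × 10^-4
From the ICE table, Ka = [H+]²/(0.00049 − [H+]) = 1.82 × 10^-4.
[H+] is not negligible relative to C₀; solve [H+]² + 0.000182·[H+] − 8.92e-08 = 0.
[H+] = (−Ka + √(Ka² + 4·Ka·C₀))/2 = 2.21 × 10^-4 M
pH = −log(2.21 × 10^-4) = 3.66

pH = 3.66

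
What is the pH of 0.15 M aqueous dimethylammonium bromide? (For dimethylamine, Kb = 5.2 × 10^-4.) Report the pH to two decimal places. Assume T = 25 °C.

pH = 5.77

(CH3)2NH2+ is the conjugate acid of the weak base (CH3)2NH.
Ka = Kw/Kb = 1.0×10^-14 / 5.2 × 10^-4 = 1.92 × 10^-11
Ka = [H+]²/(0.15 − [H+]) = 1.92 × 10^-11
Since Ka ≪ C₀, [H+] ≈ √(Ka·C₀) = 1.70 × 10^-6 M.
pH = −log(1.70 × 10^-6) = 5.77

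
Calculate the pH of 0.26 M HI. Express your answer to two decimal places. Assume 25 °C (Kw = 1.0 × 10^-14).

HI is a strong acid and dissociates completely, so [H+] = 0.26 M.
pH = -log(0.26) = 0.59

pH = 0.59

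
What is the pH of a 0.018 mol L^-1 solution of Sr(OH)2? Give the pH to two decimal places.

pH = 12.56

Sr(OH)2 is a strong base (each formula unit releases 2 OH-); [OH-] = 0.036 M.
pOH = -log(0.036) = 1.44
pH = 14.00 - 1.44 = 12.56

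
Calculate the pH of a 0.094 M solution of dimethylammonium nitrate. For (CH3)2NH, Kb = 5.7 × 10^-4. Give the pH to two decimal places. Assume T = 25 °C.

(CH3)2NH2+ is the conjugate acid of the weak base (CH3)2NH.
Ka = Kw/Kb = 1.0×10^-14 / 5.7 × 10^-4 = 1.75 × 10^-11
From the ICE table, Ka = x²/(0.094 − x) = 1.75 × 10^-11.
Since Ka ≪ C₀, x ≈ √(Ka·C₀) = 1.28 × 10^-6 M.
pH = −log[H+] = −log(1.28 × 10^-6) = 5.89

pH = 5.89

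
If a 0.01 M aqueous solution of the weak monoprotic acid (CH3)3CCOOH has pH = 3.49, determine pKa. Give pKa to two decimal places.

pKa = 4.97

[H+] = 10^(-3.49) = 3.24 × 10^-4 M
At equilibrium [HA] = 0.01 − 3.24 × 10^-4 = 9.68 × 10^-3 M
Ka = [H+][A-]/[HA] = (3.24 × 10^-4)² / 9.68 × 10^-3 = 1.08 × 10^-5
pKa = -log(1.08 × 10^-5) = 4.97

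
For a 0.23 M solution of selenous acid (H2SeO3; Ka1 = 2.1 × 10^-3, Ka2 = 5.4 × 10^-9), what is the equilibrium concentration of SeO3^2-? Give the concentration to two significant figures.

5.4 × 10^-9 M

First ionization gives [H+] ≈ [HSeO3-] = 2.10 × 10^-2 M.
Second step: Ka2 = [H+][SeO3^2-]/[HSeO3-] ≈ [SeO3^2-] (since [H+] ≈ [HSeO3-]).
So [SeO3^2-] ≈ Ka2.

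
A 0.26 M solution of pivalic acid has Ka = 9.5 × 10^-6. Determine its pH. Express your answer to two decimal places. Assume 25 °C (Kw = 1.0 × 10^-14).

(CH3)3CCOOH ⇌ (CH3)3CCOO- + H+
From the ICE table, Ka = [H+]²/(0.26 − [H+]) = 9.5 × 10^-6.
Neglecting [H+] in the denominator: [H+] = √(9.5 × 10^-6 × 0.26) = 1.57 × 10^-3 M
Check: 0.6% ionized — well under 5%, approximation valid.
pH = −log(1.57 × 10^-3) = 2.80

pH = 2.80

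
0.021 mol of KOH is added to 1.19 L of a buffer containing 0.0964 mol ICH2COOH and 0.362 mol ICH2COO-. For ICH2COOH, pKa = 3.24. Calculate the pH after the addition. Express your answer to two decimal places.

pH = 3.95

After neutralization: n(ICH2COOH) = 0.0754 mol, n(ICH2COO-) = 0.383 mol.
pH = pKa + log([A⁻]/[HA]) = 3.24 + log(0.383/0.0754) = 3.24 +0.706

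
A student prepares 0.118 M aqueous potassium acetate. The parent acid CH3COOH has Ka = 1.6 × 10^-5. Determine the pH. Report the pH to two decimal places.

CH3COO- is the conjugate base of the weak acid CH3COOH.
Kb = Kw/Ka = 1.0×10^-14 / 1.6 × 10^-5 = 6.25 × 10^-10
Let x = [OH-] at equilibrium. Kb = x²/(0.118 − x).
Neglecting x in the denominator: x = √(6.25 × 10^-10 × 0.118) = 8.59 × 10^-6 M
(x/C₀ = 0.0073% < 5%, so the approximation holds.)
pOH = 5.07, so pH = 14.00 − pOH = 8.93

pH = 8.93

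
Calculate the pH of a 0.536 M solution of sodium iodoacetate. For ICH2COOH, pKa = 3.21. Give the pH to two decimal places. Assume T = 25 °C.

pH = 8.47

ICH2COO- is the conjugate base of the weak acid ICH2COOH.
Ka = 10^(−3.21) = 6.17 × 10^-4
Kb = Kw/Ka = 1.0×10^-14 / 6.17 × 10^-4 = 1.62 × 10^-11
Kb = [OH-]²/(0.536 − [OH-]) = 1.62 × 10^-11
Neglecting [OH-] in the denominator: [OH-] = √(1.62 × 10^-11 × 0.536) = 2.95 × 10^-6 M
Check: 0.00055% ionized — well under 5%, approximation valid.
pOH = 5.53, so pH = 14.00 − pOH = 8.47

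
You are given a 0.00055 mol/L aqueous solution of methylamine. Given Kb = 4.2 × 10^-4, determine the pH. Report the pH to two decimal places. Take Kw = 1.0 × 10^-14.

CH3NH2 + H2O ⇌ CH3NH3+ + OH-
From the ICE table, Kb = [OH-]²/(0.00055 − [OH-]) = 4.2 × 10^-4.
Here C₀/Kb ≈ 1.31, so the small-[OH-] approximation fails. Use the quadratic:
[OH-] = (−Kb + √(Kb² + 4·Kb·C₀))/2 = 3.14 × 10^-4 M
pOH = −log(3.14 × 10^-4) = 3.50; pH = 14.00 − 3.50 = 10.50

pH = 10.50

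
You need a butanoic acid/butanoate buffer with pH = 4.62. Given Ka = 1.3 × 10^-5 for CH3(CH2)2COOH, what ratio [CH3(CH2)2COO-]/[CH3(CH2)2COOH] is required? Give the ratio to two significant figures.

pKa = -log(1.3 × 10^-5) = 4.886
pH = pKa + log(r) ⇒ log(r) = 4.62 − 4.886 = -0.266
r = [CH3(CH2)2COO-]/[CH3(CH2)2COOH] = 10^(-0.266) = 0.542

ratio = 0.54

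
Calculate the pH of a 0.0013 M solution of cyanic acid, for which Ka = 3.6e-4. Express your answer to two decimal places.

pH = 3.28

HOCN ⇌ OCN- + H+
Let x = [H+] at equilibrium. Ka = x²/(0.0013 − x).
The 5% rule fails; solving x² + Ka·x − Ka·C₀ = 0 exactly:
x = [−0.00036 + √(0.00036² + 1.87e-06)]/2 = 5.27 × 10^-4 M
pH = −log[H+] = −log(5.27 × 10^-4) = 3.28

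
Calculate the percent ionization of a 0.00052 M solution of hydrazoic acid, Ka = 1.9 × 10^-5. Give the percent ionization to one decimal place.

HN3 ⇌ N3- + H+; let x = [H+] at equilibrium.
Ka = x²/(C₀ − x); solving the quadratic gives x = 9.04 × 10^-5 M.
Fraction ionized = 9.04 × 10^-5 / 0.00052 = 0.1738 → 17.4%

17.4%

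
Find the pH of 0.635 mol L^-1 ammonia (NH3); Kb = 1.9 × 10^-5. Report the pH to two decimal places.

pH = 11.54

NH3 + H2O ⇌ NH4+ + OH-
Kb = x²/(0.635 − x) = 1.9 × 10^-5
Neglecting x in the denominator: x = √(1.9 × 10^-5 × 0.635) = 3.47 × 10^-3 M
(x/C₀ = 0.55% < 5%, so the approximation holds.)
pOH = −log(3.47 × 10^-3) = 2.46; pH = 14.00 − 2.46 = 11.54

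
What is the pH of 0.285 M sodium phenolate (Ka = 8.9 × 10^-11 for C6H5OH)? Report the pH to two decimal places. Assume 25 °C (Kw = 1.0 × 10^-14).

C6H5O- is the conjugate base of the weak acid C6H5OH.
Kb = Kw/Ka = 1.0×10^-14 / 8.9 × 10^-11 = 1.12 × 10^-4
Kb = [OH-]²/(0.285 − [OH-]) = 1.12 × 10^-4
Since Kb ≪ C₀, [OH-] ≈ √(Kb·C₀) = 5.65 × 10^-3 M.
([OH-]/C₀ = 2% < 5%, so the approximation holds.)
pOH = −log(5.65 × 10^-3) = 2.25; pH = 14.00 − 2.25 = 11.75

pH = 11.75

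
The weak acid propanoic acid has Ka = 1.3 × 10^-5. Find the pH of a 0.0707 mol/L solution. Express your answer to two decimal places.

CH3CH2COOH ⇌ CH3CH2COO- + H+
From the ICE table, Ka = [H+]²/(0.0707 − [H+]) = 1.3 × 10^-5.
Since Ka ≪ C₀, [H+] ≈ √(Ka·C₀) = 9.59 × 10^-4 M.
([H+]/C₀ = 1.4% < 5%, so the approximation holds.)
pH = −log(9.59 × 10^-4) = 3.02

pH = 3.02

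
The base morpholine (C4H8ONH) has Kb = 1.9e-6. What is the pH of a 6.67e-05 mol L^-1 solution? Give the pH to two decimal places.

C4H8ONH + H2O ⇌ C4H8ONH2+ + OH-
Let x = [OH-] at equilibrium. Kb = x²/(6.67e-05 − x).
The 5% rule fails; solving x² + Kb·x − Kb·C₀ = 0 exactly:
x = [−1.9e-06 + √(1.9e-06² + 5.07e-10)]/2 = 1.03 × 10^-5 M
pOH = 4.99, so pH = 14.00 − pOH = 9.01

pH = 9.01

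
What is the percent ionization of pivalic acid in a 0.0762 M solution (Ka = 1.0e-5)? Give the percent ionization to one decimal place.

1.1%

(CH3)3CCOOH ⇌ (CH3)3CCOO- + H+; let x = [H+] at equilibrium.
x ≈ √(Ka·C₀) = √(1.0 × 10^-5 × 0.0762) = 8.73 × 10^-4 M
% ionization = x/C₀ × 100% = 8.73 × 10^-4/0.0762 × 100% = 1.1%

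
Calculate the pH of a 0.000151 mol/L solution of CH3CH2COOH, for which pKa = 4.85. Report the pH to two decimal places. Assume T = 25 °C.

CH3CH2COOH ⇌ CH3CH2COO- + H+
Ka = 10^(−4.85) = 1.41 × 10^-5
From the ICE table, Ka = [H+]²/(0.000151 − [H+]) = 1.41 × 10^-5.
Here C₀/Ka ≈ 10.7, so the small-[H+] approximation fails. Use the quadratic:
[H+] = (−Ka + √(Ka² + 4·Ka·C₀))/2 = 3.96 × 10^-5 M
pH = −log(3.96 × 10^-5) = 4.40

pH = 4.40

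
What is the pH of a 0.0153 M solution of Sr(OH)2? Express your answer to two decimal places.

pH = 12.49

Sr(OH)2 is a strong base (each formula unit releases 2 OH-); [OH-] = 0.0306 M.
pOH = -log(0.0306) = 1.51
pH = 14.00 - 1.51 = 12.49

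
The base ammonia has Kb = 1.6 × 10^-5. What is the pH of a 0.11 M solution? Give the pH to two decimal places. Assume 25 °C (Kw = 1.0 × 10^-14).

NH3 + H2O ⇌ NH4+ + OH-
From the ICE table, Kb = x²/(0.11 − x) = 1.6 × 10^-5.
Assume x ≪ 0.11: x ≈ √(1.6 × 10^-5 × 0.11) = 1.33 × 10^-3 M
Check: 1.2% ionized — well under 5%, approximation valid.
pOH = 2.88, so pH = 14.00 − pOH = 11.12

pH = 11.12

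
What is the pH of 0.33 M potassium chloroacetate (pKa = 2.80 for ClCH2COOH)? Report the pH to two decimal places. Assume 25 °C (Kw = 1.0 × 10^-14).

ClCH2COO- is the conjugate base of the weak acid ClCH2COOH.
Ka = 10^(−2.80) = 1.58 × 10^-3
Kb = Kw/Ka = 1.0×10^-14 / 1.58 × 10^-3 = 6.33 × 10^-12
From the ICE table, Kb = [OH-]²/(0.33 − [OH-]) = 6.33 × 10^-12.
Since Kb ≪ C₀, [OH-] ≈ √(Kb·C₀) = 1.45 × 10^-6 M.
pOH = −log(1.45 × 10^-6) = 5.84; pH = 14.00 − 5.84 = 8.16

pH = 8.16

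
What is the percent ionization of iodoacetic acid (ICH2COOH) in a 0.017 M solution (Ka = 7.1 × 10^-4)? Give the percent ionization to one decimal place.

ICH2COOH ⇌ ICH2COO- + H+; let x = [H+] at equilibrium.
Solve x² + 0.00071x − 1.21e-05 = 0 → x = 3.14 × 10^-3 M
% ionization = x/C₀ × 100% = 3.14 × 10^-3/0.017 × 100% = 18.5%

18.5%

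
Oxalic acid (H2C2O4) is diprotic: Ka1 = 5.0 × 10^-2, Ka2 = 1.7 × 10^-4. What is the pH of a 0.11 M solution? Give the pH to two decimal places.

pH = 1.27

Ka1 ≫ Ka2, so treat the first dissociation as the only significant source of H+.
Ka1 = x²/(0.11 − x) = 5.0 × 10^-2
Solving the quadratic: x = (−Ka1 + √(Ka1² + 4·Ka1·C₀))/2 = 5.33 × 10^-2 M
pH = −log(5.33 × 10^-2) = 1.27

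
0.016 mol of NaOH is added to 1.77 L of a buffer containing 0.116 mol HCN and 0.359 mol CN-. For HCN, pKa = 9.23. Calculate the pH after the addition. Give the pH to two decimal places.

pH = 9.80

OH- converts HCN to CN-: HCN → 0.1 mol, CN- → 0.375 mol.
Henderson–Hasselbalch with mole ratio 0.375/0.1: pH = 9.23 + (+0.574)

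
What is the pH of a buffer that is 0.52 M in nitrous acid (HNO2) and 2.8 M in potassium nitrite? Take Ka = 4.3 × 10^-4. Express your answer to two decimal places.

pKa = −log(4.3 × 10^-4) = 3.367
Henderson–Hasselbalch: pH = pKa + log([NO2-]/[HNO2]) = 3.367 + log(2.8/0.52)
pH = 3.367 + (+0.731) = 4.10

pH = 4.10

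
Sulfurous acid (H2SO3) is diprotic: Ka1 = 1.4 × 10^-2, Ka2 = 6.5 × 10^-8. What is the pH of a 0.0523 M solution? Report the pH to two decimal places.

pH = 1.68

Ka1 ≫ Ka2, so treat the first dissociation as the only significant source of H+.
Ka1 = x²/(0.0523 − x) = 1.4 × 10^-2
Solving the quadratic: x = (−Ka1 + √(Ka1² + 4·Ka1·C₀))/2 = 2.09 × 10^-2 M
pH = −log(2.09 × 10^-2) = 1.68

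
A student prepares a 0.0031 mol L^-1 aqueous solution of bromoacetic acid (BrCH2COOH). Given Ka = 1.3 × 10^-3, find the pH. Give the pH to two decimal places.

BrCH2COOH ⇌ BrCH2COO- + H+
Ka = x²/(0.0031 − x) = 1.3 × 10^-3
The 5% rule fails; solving x² + Ka·x − Ka·C₀ = 0 exactly:
x = (−Ka + √(Ka² + 4·Ka·C₀))/2 = 1.46 × 10^-3 M
pH = −log(1.46 × 10^-3) = 2.84

pH = 2.84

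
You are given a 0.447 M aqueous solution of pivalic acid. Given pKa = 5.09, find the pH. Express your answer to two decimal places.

pH = 2.72

(CH3)3CCOOH ⇌ (CH3)3CCOO- + H+
Ka = 10^(−5.09) = 8.13 × 10^-6
Let x = [H+] at equilibrium. Ka = x²/(0.447 − x).
Neglecting x in the denominator: x = √(8.13 × 10^-6 × 0.447) = 1.91 × 10^-3 M
pH = −log(1.91 × 10^-3) = 2.72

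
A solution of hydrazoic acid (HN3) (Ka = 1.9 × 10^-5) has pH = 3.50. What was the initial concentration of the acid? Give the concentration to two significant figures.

[H+] = 10^(-3.50) = 3.16 × 10^-4 M = x
Ka = x²/(C₀ − x) ⇒ C₀ = x + x²/Ka
C₀ = 3.16 × 10^-4 + (3.16 × 10^-4)²/(1.9 × 10^-5) = 5.57 × 10^-3 M

C₀ = 5.6 × 10^-3 M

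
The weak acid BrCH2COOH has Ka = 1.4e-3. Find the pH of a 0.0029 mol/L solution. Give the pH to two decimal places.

pH = 2.84

BrCH2COOH ⇌ BrCH2COO- + H+
Ka = [H+]²/(0.0029 − [H+]) = 1.4 × 10^-3
Here C₀/Ka ≈ 2.07, so the small-[H+] approximation fails. Use the quadratic:
[H+] = [−0.0014 + √(0.0014² + 1.62e-05)]/2 = 1.43 × 10^-3 M
pH = −log(1.43 × 10^-3) = 2.84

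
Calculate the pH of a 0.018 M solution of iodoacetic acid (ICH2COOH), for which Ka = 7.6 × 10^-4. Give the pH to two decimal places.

ICH2COOH ⇌ ICH2COO- + H+
Ka = x²/(0.018 − x) = 7.6 × 10^-4
The 5% rule fails; solving x² + Ka·x − Ka·C₀ = 0 exactly:
x = [−0.00076 + √(0.00076² + 5.47e-05)]/2 = 3.34 × 10^-3 M
pH = −log[H+] = −log(3.34 × 10^-3) = 2.48

pH = 2.48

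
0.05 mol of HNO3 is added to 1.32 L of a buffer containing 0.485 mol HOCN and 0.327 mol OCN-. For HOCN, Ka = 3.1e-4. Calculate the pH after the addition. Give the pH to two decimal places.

pH = 3.22

Added H+ converts OCN- to HOCN: HOCN → 0.535 mol, OCN- → 0.277 mol.
pKa = −log(3.1 × 10^-4) = 3.509
Henderson–Hasselbalch with mole ratio 0.277/0.535: pH = 3.509 + (-0.286)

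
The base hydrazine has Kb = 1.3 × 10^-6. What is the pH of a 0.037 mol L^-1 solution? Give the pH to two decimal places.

N2H4 + H2O ⇌ N2H5+ + OH-
From the ICE table, Kb = [OH-]²/(0.037 − [OH-]) = 1.3 × 10^-6.
Since Kb ≪ C₀, [OH-] ≈ √(Kb·C₀) = 2.19 × 10^-4 M.
Check: 0.59% ionized — well under 5%, approximation valid.
pOH = 3.66, so pH = 14.00 − pOH = 10.34

pH = 10.34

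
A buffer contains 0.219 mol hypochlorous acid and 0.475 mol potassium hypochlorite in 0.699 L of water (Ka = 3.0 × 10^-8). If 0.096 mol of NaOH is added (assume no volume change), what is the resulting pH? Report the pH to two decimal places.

pH = 8.19

OH- converts HOCl to OCl-: HOCl → 0.123 mol, OCl- → 0.571 mol.
pKa = −log(3.0 × 10^-8) = 7.523
pH = pKa + log(n_OCl-/n_HOCl) = 7.523 + log(0.571/0.123) = 7.523 + (+0.667)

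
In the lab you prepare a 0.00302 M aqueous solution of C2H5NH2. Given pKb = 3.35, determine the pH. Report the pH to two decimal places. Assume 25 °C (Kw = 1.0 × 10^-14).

pH = 10.98

C2H5NH2 + H2O ⇌ C2H5NH3+ + OH-
Kb = 10^(−3.35) = 4.47 × 10^-4
From the ICE table, Kb = x²/(0.00302 − x) = 4.47 × 10^-4.
x is not negligible relative to C₀; solve x² + 0.000447·x − 1.35e-06 = 0.
x = [−0.000447 + √(0.000447² + 5.4e-06)]/2 = 9.60 × 10^-4 M
pOH = 3.02, so pH = 14.00 − pOH = 10.98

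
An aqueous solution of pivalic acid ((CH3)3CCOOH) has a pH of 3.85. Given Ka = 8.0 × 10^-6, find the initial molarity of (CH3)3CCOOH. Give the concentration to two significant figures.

[H+] = 10^(-3.85) = 1.41 × 10^-4 M = x
Ka = x²/(C₀ − x) ⇒ C₀ = x + x²/Ka
C₀ = 1.41 × 10^-4 + (1.41 × 10^-4)²/(8.0 × 10^-6) = 2.63 × 10^-3 M

C₀ = 2.6 × 10^-3 M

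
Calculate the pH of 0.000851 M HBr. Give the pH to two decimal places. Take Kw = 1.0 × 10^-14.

pH = 3.07

HBr is a strong acid and dissociates completely, so [H+] = 0.000851 M.
pH = -log(0.000851) = 3.07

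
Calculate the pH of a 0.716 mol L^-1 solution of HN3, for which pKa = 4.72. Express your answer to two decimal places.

pH = 2.43

HN3 ⇌ N3- + H+
Ka = 10^(−4.72) = 1.91 × 10^-5
Ka = x²/(0.716 − x) = 1.91 × 10^-5
Since Ka ≪ C₀, x ≈ √(Ka·C₀) = 3.70 × 10^-3 M.
(x/C₀ = 0.52% < 5%, so the approximation holds.)
pH = −log(3.70 × 10^-3) = 2.43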